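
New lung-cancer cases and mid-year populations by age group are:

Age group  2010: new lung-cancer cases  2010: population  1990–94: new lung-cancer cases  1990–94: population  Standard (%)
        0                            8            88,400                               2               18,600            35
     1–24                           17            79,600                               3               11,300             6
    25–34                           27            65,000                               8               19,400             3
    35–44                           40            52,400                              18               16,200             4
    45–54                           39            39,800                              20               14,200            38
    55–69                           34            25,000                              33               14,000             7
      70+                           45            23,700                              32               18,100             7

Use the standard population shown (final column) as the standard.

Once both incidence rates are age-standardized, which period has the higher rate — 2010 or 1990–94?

Age-specific rates per 100,000 for 2010: 9.05, 21.36, 41.54, 76.34, 97.99, 136.00, 189.87.
For 1990–94: 10.75, 26.55, 41.24, 111.11, 140.85, 235.71, 176.80.
Standard weights: 0.35, 0.06, 0.03, 0.04, 0.38, 0.07, 0.07.
2010: 0.3500×9.05 + 0.0600×21.36 + 0.0300×41.54 + 0.0400×76.34 + 0.3800×97.99 + 0.0700×136.00 + 0.0700×189.87 = 68.7957 per 100,000.
1990–94: 0.3500×10.75 + 0.0600×26.55 + 0.0300×41.24 + 0.0400×111.11 + 0.3800×140.85 + 0.0700×235.71 + 0.0700×176.80 = 93.4347 per 100,000.

1990–94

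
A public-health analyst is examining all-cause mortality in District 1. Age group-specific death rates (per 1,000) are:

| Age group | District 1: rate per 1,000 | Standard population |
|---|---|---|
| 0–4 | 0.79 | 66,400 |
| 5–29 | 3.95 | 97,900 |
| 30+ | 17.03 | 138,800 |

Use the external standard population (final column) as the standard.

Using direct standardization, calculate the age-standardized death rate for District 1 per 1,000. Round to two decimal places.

9.25

Standard total = 303,100; weights = 0.2191, 0.3230, 0.4579.
Standardized rate: 0.2191×0.79 + 0.3230×3.95 + 0.4579×17.03 = 9.2475 per 1,000.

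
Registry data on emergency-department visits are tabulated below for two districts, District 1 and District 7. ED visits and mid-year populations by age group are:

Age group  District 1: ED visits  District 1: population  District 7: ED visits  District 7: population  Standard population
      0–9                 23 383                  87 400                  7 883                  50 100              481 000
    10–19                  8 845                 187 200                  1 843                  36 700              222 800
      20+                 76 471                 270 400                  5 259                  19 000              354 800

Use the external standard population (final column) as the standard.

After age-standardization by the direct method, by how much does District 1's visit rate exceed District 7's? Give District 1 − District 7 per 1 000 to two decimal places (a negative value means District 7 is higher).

51.46

Age-specific rates per 1 000 for District 1: 267.540, 47.249, 282.807.
For District 7: 157.345, 50.218, 276.789.
Standard total = 1 058 600; weights = 0.4544, 0.2105, 0.3352.
District 1: 0.4544×267.540 + 0.2105×47.249 + 0.3352×282.807 = 226.2930 per 1 000.
District 7: 0.4544×157.345 + 0.2105×50.218 + 0.3352×276.789 = 174.8314 per 1 000.
Difference = 226.2930 − 174.8314 = 51.4615.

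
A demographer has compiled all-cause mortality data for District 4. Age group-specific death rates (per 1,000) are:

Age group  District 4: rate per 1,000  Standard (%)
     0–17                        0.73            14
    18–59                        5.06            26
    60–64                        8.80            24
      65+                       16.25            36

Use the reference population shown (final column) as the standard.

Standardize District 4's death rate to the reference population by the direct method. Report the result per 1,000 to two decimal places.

Standard weights: 0.14, 0.26, 0.24, 0.36.
Standardized rate: 0.1400×0.73 + 0.2600×5.06 + 0.2400×8.80 + 0.3600×16.25 = 9.3798 per 1,000.

9.38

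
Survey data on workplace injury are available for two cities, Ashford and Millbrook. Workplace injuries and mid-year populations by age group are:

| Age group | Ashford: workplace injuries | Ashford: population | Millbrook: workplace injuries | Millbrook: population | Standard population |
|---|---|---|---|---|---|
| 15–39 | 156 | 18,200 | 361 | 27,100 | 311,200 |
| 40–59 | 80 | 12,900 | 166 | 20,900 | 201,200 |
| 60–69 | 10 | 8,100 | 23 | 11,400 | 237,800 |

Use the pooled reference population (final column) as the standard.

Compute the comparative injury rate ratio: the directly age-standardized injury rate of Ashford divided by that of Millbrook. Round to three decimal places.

0.676

Age-specific rates per 10,000 for Ashford: 85.71, 62.02, 12.35.
For Millbrook: 133.21, 79.43, 20.18.
Standard total = 750,200; weights = 0.4148, 0.2682, 0.3170.
Ashford: 0.4148×85.71 + 0.2682×62.02 + 0.3170×12.35 = 56.1018 per 10,000.
Millbrook: 0.4148×133.21 + 0.2682×79.43 + 0.3170×20.18 = 82.9555 per 10,000.
Ratio = 56.1018 ÷ 82.9555 = 0.67629.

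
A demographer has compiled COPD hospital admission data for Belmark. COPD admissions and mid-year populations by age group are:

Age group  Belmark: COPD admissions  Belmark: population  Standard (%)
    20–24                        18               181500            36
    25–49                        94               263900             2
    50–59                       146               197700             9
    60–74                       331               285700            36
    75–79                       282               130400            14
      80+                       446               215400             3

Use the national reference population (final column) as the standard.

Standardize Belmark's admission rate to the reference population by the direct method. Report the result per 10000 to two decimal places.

Age-specific rates per 10000 for Belmark: 0.99, 3.56, 7.38, 11.59, 21.63, 20.71.
Standard weights: 0.36, 0.02, 0.09, 0.36, 0.14, 0.03.
Standardized rate: 0.3600×0.99 + 0.0200×3.56 + 0.0900×7.38 + 0.3600×11.59 + 0.1400×21.63 + 0.0300×20.71 = 8.9125 per 10000.

8.91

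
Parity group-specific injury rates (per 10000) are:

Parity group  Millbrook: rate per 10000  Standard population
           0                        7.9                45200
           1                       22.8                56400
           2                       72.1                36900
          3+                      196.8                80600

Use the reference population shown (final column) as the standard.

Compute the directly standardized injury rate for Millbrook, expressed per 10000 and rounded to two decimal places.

Standard total = 219100; weights = 0.2063, 0.2574, 0.1684, 0.3679.
Standardized rate: 0.2063×7.9 + 0.2574×22.8 + 0.1684×72.1 + 0.3679×196.8 = 92.0382 per 10000.

92.04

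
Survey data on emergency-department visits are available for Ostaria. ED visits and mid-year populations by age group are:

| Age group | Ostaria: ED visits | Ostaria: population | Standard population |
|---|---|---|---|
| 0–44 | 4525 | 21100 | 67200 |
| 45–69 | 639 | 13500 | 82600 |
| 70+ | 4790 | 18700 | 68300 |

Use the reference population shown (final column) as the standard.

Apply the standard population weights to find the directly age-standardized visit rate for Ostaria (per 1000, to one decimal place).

Age-specific rates per 1000 for Ostaria: 214.455, 47.333, 256.150.
Standard total = 218100; weights = 0.3081, 0.3787, 0.3132.
Standardized rate: 0.3081×214.455 + 0.3787×47.333 + 0.3132×256.150 = 164.2189 per 1000.

164.2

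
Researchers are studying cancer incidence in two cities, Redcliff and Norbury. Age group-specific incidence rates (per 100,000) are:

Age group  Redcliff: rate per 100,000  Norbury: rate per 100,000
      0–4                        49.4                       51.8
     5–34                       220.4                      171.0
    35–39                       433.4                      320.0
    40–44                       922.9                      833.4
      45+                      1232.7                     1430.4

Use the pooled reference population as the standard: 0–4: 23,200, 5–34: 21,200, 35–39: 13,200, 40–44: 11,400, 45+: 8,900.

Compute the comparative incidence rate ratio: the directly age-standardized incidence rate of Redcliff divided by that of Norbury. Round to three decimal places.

Standard total = 77,900; weights = 0.2978, 0.2721, 0.1694, 0.1463, 0.1142.
Redcliff: 0.2978×49.4 + 0.2721×220.4 + 0.1694×433.4 + 0.1463×922.9 + 0.1142×1232.7 = 424.0248 per 100,000.
Norbury: 0.2978×51.8 + 0.2721×171.0 + 0.1694×320.0 + 0.1463×833.4 + 0.1142×1430.4 = 401.5697 per 100,000.
Ratio = 424.0248 ÷ 401.5697 = 1.05592.

1.056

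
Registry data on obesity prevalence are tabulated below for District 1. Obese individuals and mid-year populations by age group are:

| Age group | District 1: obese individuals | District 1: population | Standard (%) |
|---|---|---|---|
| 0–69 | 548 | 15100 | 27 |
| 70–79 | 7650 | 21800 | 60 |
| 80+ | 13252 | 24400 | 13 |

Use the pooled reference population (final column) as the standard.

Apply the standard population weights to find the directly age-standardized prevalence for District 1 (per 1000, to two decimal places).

290.95

Age-specific rates per 1000 for District 1: 36.291, 350.917, 543.115.
Standard weights: 0.27, 0.60, 0.13.
Standardized rate: 0.2700×36.291 + 0.6000×350.917 + 0.1300×543.115 = 290.9541 per 1000.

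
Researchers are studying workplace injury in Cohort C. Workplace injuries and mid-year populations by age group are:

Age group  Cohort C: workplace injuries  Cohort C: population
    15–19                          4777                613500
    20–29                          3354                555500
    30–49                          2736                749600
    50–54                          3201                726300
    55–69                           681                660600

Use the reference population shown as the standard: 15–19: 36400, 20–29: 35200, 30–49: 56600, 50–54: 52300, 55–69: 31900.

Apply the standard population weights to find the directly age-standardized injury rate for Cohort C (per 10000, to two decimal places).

45.48

Age-specific rates per 10000 for Cohort C: 77.86, 60.38, 36.50, 44.07, 10.31.
Standard total = 212400; weights = 0.1714, 0.1657, 0.2665, 0.2462, 0.1502.
Standardized rate: 0.1714×77.86 + 0.1657×60.38 + 0.2665×36.50 + 0.2462×44.07 + 0.1502×10.31 = 45.4770 per 10000.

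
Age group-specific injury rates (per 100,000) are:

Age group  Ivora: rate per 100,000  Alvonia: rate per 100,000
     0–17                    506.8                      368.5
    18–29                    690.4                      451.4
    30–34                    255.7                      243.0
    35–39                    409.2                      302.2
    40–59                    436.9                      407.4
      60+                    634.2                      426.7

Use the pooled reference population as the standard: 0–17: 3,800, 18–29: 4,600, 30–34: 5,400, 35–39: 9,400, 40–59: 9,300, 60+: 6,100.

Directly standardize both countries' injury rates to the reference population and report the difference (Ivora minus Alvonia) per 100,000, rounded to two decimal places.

Standard total = 38,600; weights = 0.0984, 0.1192, 0.1399, 0.2435, 0.2409, 0.1580.
Ivora: 0.0984×506.8 + 0.1192×690.4 + 0.1399×255.7 + 0.2435×409.2 + 0.2409×436.9 + 0.1580×634.2 = 473.0759 per 100,000.
Alvonia: 0.0984×368.5 + 0.1192×451.4 + 0.1399×243.0 + 0.2435×302.2 + 0.2409×407.4 + 0.1580×426.7 = 363.2464 per 100,000.
Difference = 473.0759 − 363.2464 = 109.8295.

109.83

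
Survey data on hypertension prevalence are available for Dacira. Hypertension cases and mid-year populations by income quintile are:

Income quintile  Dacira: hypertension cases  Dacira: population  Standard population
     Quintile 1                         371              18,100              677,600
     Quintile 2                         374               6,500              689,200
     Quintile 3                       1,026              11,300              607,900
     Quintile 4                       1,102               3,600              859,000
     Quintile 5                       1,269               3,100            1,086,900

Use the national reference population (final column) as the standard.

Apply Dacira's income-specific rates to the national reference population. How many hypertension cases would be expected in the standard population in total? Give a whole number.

Income-specific rates per 1,000 for Dacira: 20.497, 57.538, 90.796, 306.111, 409.355.
Expected hypertension cases = Σ (standard pop × income-specific rate ÷ 1,000)
= 677,600×20.497/1,000 + 689,200×57.538/1,000 + 607,900×90.796/1,000 + 859,000×306.111/1,000 + 1,086,900×409.355/1,000
= 13888.93 + 39655.51 + 55195.17 + 262949.44 + 444927.77 = 816616.82.

816617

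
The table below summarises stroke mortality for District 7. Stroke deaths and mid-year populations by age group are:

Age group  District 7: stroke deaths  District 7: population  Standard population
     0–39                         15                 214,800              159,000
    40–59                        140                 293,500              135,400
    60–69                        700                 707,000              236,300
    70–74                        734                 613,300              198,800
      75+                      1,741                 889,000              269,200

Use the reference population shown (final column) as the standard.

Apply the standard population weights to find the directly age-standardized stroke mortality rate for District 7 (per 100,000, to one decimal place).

Age-specific rates per 100,000 for District 7: 6.98, 47.70, 99.01, 119.68, 195.84.
Standard total = 998,700; weights = 0.1592, 0.1356, 0.2366, 0.1991, 0.2696.
Standardized rate: 0.1592×6.98 + 0.1356×47.70 + 0.2366×99.01 + 0.1991×119.68 + 0.2696×195.84 = 107.6169 per 100,000.

107.6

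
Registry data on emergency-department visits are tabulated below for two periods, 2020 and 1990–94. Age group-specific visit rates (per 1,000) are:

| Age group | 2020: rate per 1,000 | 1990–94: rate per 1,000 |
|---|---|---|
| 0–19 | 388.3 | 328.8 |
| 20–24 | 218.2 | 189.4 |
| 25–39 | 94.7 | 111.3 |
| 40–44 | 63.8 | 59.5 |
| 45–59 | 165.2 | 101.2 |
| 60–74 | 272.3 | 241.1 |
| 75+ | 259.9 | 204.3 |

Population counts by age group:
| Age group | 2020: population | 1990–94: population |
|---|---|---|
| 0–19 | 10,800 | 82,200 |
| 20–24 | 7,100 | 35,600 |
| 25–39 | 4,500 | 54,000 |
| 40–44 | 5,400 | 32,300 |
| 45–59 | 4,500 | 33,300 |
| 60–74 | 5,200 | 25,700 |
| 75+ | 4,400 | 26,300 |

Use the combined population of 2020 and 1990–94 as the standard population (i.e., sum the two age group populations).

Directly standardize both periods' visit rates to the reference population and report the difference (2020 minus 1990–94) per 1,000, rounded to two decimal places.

33.34

Combined standard total = 331,300; weights = 0.2807, 0.1289, 0.1766, 0.1138, 0.1141, 0.0933, 0.0927.
2020: 0.2807×388.3 + 0.1289×218.2 + 0.1766×94.7 + 0.1138×63.8 + 0.1141×165.2 + 0.0933×272.3 + 0.0927×259.9 = 229.4350 per 1,000.
1990–94: 0.2807×328.8 + 0.1289×189.4 + 0.1766×111.3 + 0.1138×59.5 + 0.1141×101.2 + 0.0933×241.1 + 0.0927×204.3 = 196.0982 per 1,000.
Difference = 229.4350 − 196.0982 = 33.3368.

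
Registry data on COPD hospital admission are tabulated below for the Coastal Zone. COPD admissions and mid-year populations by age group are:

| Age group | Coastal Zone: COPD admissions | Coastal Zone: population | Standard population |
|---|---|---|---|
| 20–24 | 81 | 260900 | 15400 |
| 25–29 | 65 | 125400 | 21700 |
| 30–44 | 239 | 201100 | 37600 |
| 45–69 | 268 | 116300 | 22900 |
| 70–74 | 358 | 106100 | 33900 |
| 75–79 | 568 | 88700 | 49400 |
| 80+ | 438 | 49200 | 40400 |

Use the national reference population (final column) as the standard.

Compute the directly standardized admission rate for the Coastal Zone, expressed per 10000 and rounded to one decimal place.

40.8

Age-specific rates per 10000 for the Coastal Zone: 3.10, 5.18, 11.88, 23.04, 33.74, 64.04, 89.02.
Standard total = 221300; weights = 0.0696, 0.0981, 0.1699, 0.1035, 0.1532, 0.2232, 0.1826.
Standardized rate: 0.0696×3.10 + 0.0981×5.18 + 0.1699×11.88 + 0.1035×23.04 + 0.1532×33.74 + 0.2232×64.04 + 0.1826×89.02 = 40.8435 per 10000.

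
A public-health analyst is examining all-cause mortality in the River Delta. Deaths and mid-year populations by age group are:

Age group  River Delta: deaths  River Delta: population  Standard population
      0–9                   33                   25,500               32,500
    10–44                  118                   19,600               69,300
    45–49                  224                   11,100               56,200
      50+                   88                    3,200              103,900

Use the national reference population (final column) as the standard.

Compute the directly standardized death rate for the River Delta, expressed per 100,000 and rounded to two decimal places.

Age-specific rates per 100,000 for the River Delta: 129.41, 602.04, 2018.02, 2750.00.
Standard total = 261,900; weights = 0.1241, 0.2646, 0.2146, 0.3967.
Standardized rate: 0.1241×129.41 + 0.2646×602.04 + 0.2146×2018.02 + 0.3967×2750.00 = 1699.3697 per 100,000.

1699.37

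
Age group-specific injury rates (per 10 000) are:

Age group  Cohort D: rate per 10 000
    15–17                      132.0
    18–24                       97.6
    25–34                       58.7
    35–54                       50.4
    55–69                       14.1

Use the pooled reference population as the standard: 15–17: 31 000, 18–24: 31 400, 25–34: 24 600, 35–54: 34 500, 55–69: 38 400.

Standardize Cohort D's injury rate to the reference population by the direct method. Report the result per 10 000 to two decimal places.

Standard total = 159 900; weights = 0.1939, 0.1964, 0.1538, 0.2158, 0.2402.
Standardized rate: 0.1939×132.0 + 0.1964×97.6 + 0.1538×58.7 + 0.2158×50.4 + 0.2402×14.1 = 68.0482 per 10 000.

68.05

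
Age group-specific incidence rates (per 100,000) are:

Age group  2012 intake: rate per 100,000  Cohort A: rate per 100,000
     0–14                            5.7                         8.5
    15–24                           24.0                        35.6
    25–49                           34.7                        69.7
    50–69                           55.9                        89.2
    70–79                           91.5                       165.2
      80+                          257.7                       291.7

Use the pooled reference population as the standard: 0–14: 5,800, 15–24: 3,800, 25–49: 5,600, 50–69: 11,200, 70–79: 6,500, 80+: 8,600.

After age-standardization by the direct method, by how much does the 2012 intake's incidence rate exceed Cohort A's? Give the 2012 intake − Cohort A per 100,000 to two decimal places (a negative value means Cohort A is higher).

-33.75

Standard total = 41,500; weights = 0.1398, 0.0916, 0.1349, 0.2699, 0.1566, 0.2072.
The 2012 intake: 0.1398×5.7 + 0.0916×24.0 + 0.1349×34.7 + 0.2699×55.9 + 0.1566×91.5 + 0.2072×257.7 = 90.4971 per 100,000.
Cohort A: 0.1398×8.5 + 0.0916×35.6 + 0.1349×69.7 + 0.2699×89.2 + 0.1566×165.2 + 0.2072×291.7 = 124.2496 per 100,000.
Difference = 90.4971 − 124.2496 = -33.7525.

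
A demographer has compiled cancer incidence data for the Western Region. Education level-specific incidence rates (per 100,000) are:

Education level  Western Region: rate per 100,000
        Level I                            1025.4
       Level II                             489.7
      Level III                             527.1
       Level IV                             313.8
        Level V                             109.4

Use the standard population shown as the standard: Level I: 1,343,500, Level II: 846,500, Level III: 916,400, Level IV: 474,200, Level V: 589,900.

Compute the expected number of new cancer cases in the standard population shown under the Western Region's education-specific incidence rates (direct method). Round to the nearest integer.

24885

Expected new cancer cases = Σ (standard pop × education-specific rate ÷ 100,000)
= 1,343,500×1025.4/100,000 + 846,500×489.7/100,000 + 916,400×527.1/100,000 + 474,200×313.8/100,000 + 589,900×109.4/100,000
= 13776.25 + 4145.31 + 4830.34 + 1488.04 + 645.35 = 24885.29.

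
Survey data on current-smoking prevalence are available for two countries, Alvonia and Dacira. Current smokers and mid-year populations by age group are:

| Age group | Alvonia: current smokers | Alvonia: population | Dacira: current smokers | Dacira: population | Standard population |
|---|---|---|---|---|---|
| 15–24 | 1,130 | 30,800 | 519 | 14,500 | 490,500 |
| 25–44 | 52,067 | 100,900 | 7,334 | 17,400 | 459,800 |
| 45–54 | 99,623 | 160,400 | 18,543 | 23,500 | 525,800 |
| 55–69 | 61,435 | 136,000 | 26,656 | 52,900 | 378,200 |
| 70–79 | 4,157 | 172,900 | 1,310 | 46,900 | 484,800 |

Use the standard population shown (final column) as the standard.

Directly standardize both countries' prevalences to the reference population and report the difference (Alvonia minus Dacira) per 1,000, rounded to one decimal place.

Age-specific rates per 1,000 for Alvonia: 36.688, 516.026, 621.091, 451.728, 24.043.
For Dacira: 35.793, 421.494, 789.064, 503.894, 27.932.
Standard total = 2,339,100; weights = 0.2097, 0.1966, 0.2248, 0.1617, 0.2073.
Alvonia: 0.2097×36.688 + 0.1966×516.026 + 0.2248×621.091 + 0.1617×451.728 + 0.2073×24.043 = 326.7639 per 1,000.
Dacira: 0.2097×35.793 + 0.1966×421.494 + 0.2248×789.064 + 0.1617×503.894 + 0.2073×27.932 = 354.9927 per 1,000.
Difference = 326.7639 − 354.9927 = -28.2288.

-28.2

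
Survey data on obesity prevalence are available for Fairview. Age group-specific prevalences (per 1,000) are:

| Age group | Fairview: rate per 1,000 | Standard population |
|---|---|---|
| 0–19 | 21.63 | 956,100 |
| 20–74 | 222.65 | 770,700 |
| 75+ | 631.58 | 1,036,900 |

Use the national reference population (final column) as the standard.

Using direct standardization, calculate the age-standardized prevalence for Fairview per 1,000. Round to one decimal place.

306.5

Standard total = 2,763,700; weights = 0.3459, 0.2789, 0.3752.
Standardized rate: 0.3459×21.63 + 0.2789×222.65 + 0.3752×631.58 = 306.5319 per 1,000.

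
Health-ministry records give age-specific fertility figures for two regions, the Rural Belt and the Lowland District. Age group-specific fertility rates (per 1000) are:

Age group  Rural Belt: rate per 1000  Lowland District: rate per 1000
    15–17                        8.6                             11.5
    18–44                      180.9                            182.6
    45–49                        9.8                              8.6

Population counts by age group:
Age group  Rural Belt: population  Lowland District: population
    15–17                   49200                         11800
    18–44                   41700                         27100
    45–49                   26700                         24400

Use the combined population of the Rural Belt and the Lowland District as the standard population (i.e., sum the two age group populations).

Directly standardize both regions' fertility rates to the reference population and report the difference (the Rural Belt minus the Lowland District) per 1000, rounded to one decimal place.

-1.3

Combined standard total = 180900; weights = 0.3372, 0.3803, 0.2825.
The Rural Belt: 0.3372×8.6 + 0.3803×180.9 + 0.2825×9.8 = 74.4682 per 1000.
The Lowland District: 0.3372×11.5 + 0.3803×182.6 + 0.2825×8.6 = 75.7537 per 1000.
Difference = 74.4682 − 75.7537 = -1.2855.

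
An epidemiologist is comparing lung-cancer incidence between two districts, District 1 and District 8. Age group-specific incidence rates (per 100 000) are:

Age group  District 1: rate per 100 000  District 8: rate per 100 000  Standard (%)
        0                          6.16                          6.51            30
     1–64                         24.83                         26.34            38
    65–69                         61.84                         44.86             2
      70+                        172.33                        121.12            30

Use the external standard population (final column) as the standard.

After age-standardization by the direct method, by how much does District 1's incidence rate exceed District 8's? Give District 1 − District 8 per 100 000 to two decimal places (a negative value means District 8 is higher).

15.02

Standard weights: 0.30, 0.38, 0.02, 0.30.
District 1: 0.3000×6.16 + 0.3800×24.83 + 0.0200×61.84 + 0.3000×172.33 = 64.2192 per 100 000.
District 8: 0.3000×6.51 + 0.3800×26.34 + 0.0200×44.86 + 0.3000×121.12 = 49.1954 per 100 000.
Difference = 64.2192 − 49.1954 = 15.0238.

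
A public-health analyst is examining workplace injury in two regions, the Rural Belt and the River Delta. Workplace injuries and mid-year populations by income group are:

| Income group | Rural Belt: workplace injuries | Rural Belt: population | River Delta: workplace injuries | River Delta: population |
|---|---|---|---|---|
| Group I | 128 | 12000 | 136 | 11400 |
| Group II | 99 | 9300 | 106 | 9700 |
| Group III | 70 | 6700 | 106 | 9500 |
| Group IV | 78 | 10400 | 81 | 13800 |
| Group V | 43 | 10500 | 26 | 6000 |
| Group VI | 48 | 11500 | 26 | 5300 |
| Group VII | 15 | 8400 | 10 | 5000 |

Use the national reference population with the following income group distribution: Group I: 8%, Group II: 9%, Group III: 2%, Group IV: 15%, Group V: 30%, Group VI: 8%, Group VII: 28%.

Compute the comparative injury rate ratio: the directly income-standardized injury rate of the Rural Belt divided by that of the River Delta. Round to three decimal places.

Income-specific rates per 10000 for the Rural Belt: 106.67, 106.45, 104.48, 75.00, 40.95, 41.74, 17.86.
For the River Delta: 119.30, 109.28, 111.58, 58.70, 43.33, 49.06, 20.00.
Standard weights: 0.08, 0.09, 0.02, 0.15, 0.30, 0.08, 0.28.
The Rural Belt: 0.0800×106.67 + 0.0900×106.45 + 0.0200×104.48 + 0.1500×75.00 + 0.3000×40.95 + 0.0800×41.74 + 0.2800×17.86 = 52.0784 per 10000.
The River Delta: 0.0800×119.30 + 0.0900×109.28 + 0.0200×111.58 + 0.1500×58.70 + 0.3000×43.33 + 0.0800×49.06 + 0.2800×20.00 = 52.9394 per 10000.
Ratio = 52.0784 ÷ 52.9394 = 0.98374.

0.984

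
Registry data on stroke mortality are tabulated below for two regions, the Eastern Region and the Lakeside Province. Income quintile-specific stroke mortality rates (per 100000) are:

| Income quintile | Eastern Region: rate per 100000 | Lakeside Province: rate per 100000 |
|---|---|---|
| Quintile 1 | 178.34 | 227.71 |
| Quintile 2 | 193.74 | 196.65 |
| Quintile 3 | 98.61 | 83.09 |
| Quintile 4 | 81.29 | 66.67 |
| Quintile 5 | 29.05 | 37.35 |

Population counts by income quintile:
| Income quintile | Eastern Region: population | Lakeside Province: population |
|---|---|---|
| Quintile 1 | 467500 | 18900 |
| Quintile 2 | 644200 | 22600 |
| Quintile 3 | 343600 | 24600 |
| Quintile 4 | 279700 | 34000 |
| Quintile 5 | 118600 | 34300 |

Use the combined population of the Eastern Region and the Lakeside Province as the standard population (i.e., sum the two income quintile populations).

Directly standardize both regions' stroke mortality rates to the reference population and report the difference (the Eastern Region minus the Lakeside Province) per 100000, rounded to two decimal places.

Combined standard total = 1988000; weights = 0.2447, 0.3354, 0.1852, 0.1578, 0.0769.
The Eastern Region: 0.2447×178.34 + 0.3354×193.74 + 0.1852×98.61 + 0.1578×81.29 + 0.0769×29.05 = 141.9422 per 100000.
The Lakeside Province: 0.2447×227.71 + 0.3354×196.65 + 0.1852×83.09 + 0.1578×66.67 + 0.0769×37.35 = 150.4544 per 100000.
Difference = 141.9422 − 150.4544 = -8.5122.

-8.51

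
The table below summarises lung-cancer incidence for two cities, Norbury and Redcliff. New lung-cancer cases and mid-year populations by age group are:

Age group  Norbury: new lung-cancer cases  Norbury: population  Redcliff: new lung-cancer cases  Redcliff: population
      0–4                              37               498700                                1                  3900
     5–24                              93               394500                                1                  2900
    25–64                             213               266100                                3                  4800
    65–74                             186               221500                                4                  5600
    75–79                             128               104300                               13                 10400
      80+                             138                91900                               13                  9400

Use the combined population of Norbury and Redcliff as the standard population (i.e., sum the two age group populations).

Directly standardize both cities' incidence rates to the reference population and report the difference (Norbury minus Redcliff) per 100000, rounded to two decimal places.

-3.07

Age-specific rates per 100000 for Norbury: 7.42, 23.57, 80.05, 83.97, 122.72, 150.16.
For Redcliff: 25.64, 34.48, 62.50, 71.43, 125.00, 138.30.
Combined standard total = 1614000; weights = 0.3114, 0.2462, 0.1678, 0.1407, 0.0711, 0.0628.
Norbury: 0.3114×7.42 + 0.2462×23.57 + 0.1678×80.05 + 0.1407×83.97 + 0.0711×122.72 + 0.0628×150.16 = 51.5115 per 100000.
Redcliff: 0.3114×25.64 + 0.2462×34.48 + 0.1678×62.50 + 0.1407×71.43 + 0.0711×125.00 + 0.0628×138.30 = 54.5789 per 100000.
Difference = 51.5115 − 54.5789 = -3.0674.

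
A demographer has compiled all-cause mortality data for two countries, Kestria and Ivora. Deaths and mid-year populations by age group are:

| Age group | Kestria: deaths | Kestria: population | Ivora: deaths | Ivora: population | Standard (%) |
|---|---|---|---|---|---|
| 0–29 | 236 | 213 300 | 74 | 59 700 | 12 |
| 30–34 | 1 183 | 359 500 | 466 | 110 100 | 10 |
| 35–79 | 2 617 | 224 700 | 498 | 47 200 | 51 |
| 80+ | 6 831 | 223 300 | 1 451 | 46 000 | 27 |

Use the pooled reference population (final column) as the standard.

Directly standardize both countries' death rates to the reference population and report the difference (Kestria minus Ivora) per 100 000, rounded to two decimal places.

Age-specific rates per 100 000 for Kestria: 110.64, 329.07, 1164.66, 3059.11.
For Ivora: 123.95, 423.25, 1055.08, 3154.35.
Standard weights: 0.12, 0.10, 0.51, 0.27.
Kestria: 0.1200×110.64 + 0.1000×329.07 + 0.5100×1164.66 + 0.2700×3059.11 = 1466.1231 per 100 000.
Ivora: 0.1200×123.95 + 0.1000×423.25 + 0.5100×1055.08 + 0.2700×3154.35 = 1446.9667 per 100 000.
Difference = 1466.1231 − 1446.9667 = 19.1565.

19.16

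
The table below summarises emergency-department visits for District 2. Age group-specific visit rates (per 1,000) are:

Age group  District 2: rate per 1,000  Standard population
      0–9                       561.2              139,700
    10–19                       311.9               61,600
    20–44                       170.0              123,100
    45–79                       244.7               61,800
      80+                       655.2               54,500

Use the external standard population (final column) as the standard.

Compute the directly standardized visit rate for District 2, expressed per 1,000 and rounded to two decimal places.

384.32

Standard total = 440,700; weights = 0.3170, 0.1398, 0.2793, 0.1402, 0.1237.
Standardized rate: 0.3170×561.2 + 0.1398×311.9 + 0.2793×170.0 + 0.1402×244.7 + 0.1237×655.2 = 384.3216 per 1,000.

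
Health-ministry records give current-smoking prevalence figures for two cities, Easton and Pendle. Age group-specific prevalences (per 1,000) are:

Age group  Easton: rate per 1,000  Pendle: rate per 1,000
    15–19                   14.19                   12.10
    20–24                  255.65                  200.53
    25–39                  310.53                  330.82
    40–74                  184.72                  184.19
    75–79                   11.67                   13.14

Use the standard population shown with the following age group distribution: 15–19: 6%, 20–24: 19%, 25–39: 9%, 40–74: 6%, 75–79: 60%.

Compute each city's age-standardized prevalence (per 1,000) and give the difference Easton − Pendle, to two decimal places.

Standard weights: 0.06, 0.19, 0.09, 0.06, 0.60.
Easton: 0.0600×14.19 + 0.1900×255.65 + 0.0900×310.53 + 0.0600×184.72 + 0.6000×11.67 = 95.4578 per 1,000.
Pendle: 0.0600×12.10 + 0.1900×200.53 + 0.0900×330.82 + 0.0600×184.19 + 0.6000×13.14 = 87.5359 per 1,000.
Difference = 95.4578 − 87.5359 = 7.9219.

7.92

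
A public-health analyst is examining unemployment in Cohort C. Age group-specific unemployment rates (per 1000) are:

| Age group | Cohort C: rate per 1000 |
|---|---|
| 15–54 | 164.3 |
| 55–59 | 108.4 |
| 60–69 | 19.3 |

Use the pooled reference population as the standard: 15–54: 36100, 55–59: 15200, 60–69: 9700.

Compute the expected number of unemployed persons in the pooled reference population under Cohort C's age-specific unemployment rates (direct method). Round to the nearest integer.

Expected unemployed persons = Σ (standard pop × age-specific rate ÷ 1000)
= 36100×164.3/1000 + 15200×108.4/1000 + 9700×19.3/1000
= 5931.23 + 1647.68 + 187.21 = 7766.12.

7766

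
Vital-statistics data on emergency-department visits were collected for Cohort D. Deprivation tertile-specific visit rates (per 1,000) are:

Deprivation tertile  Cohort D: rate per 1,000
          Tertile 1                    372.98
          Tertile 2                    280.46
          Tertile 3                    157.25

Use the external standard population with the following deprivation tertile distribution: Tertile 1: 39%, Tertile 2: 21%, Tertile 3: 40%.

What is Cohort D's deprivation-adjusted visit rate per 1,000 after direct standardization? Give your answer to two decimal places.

Standard weights: 0.39, 0.21, 0.40.
Standardized rate: 0.3900×372.98 + 0.2100×280.46 + 0.4000×157.25 = 267.2588 per 1,000.

267.26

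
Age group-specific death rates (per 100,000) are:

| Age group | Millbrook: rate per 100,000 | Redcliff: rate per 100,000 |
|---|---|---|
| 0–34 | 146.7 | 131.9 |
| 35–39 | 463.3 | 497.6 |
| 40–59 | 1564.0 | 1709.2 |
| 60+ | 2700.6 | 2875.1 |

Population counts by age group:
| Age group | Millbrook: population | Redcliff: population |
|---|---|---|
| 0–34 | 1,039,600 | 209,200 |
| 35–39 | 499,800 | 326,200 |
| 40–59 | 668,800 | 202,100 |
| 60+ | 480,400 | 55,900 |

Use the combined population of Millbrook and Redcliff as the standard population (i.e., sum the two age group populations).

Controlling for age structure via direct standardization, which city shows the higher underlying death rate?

Combined standard total = 3,482,000; weights = 0.3586, 0.2372, 0.2501, 0.1540.
Millbrook: 0.3586×146.7 + 0.2372×463.3 + 0.2501×1564.0 + 0.1540×2700.6 = 969.6451 per 100,000.
Redcliff: 0.3586×131.9 + 0.2372×497.6 + 0.2501×1709.2 + 0.1540×2875.1 = 1035.6671 per 100,000.
The crude rates (1014.45 vs 877.31) would put Millbrook higher, but that reflects its age composition; once standardized to a common age structure, Redcliff has the higher underlying rate.

Redcliff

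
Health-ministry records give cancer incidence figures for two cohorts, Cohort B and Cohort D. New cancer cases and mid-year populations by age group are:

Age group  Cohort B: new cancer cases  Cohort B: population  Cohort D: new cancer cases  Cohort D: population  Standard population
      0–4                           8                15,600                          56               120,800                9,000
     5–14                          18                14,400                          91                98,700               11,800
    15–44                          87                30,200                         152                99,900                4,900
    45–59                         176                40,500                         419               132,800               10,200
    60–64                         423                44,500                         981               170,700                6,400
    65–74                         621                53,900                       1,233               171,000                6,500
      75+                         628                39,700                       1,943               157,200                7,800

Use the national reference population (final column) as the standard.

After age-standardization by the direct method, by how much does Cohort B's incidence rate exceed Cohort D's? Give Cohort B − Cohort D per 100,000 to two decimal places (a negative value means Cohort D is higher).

Age-specific rates per 100,000 for Cohort B: 51.28, 125.00, 288.08, 434.57, 950.56, 1152.13, 1581.86.
For Cohort D: 46.36, 92.20, 152.15, 315.51, 574.69, 721.05, 1236.01.
Standard total = 56,600; weights = 0.1590, 0.2085, 0.0866, 0.1802, 0.1131, 0.1148, 0.1378.
Cohort B: 0.1590×51.28 + 0.2085×125.00 + 0.0866×288.08 + 0.1802×434.57 + 0.1131×950.56 + 0.1148×1152.13 + 0.1378×1581.86 = 595.2601 per 100,000.
Cohort D: 0.1590×46.36 + 0.2085×92.20 + 0.0866×152.15 + 0.1802×315.51 + 0.1131×574.69 + 0.1148×721.05 + 0.1378×1236.01 = 414.7464 per 100,000.
Difference = 595.2601 − 414.7464 = 180.5138.

180.51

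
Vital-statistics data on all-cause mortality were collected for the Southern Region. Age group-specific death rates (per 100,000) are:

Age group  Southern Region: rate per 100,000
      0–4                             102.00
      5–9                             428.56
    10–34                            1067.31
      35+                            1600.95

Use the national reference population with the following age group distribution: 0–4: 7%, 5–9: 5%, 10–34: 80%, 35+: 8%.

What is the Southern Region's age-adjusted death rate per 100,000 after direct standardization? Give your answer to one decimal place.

Standard weights: 0.07, 0.05, 0.80, 0.08.
Standardized rate: 0.0700×102.00 + 0.0500×428.56 + 0.8000×1067.31 + 0.0800×1600.95 = 1010.4920 per 100,000.

1010.5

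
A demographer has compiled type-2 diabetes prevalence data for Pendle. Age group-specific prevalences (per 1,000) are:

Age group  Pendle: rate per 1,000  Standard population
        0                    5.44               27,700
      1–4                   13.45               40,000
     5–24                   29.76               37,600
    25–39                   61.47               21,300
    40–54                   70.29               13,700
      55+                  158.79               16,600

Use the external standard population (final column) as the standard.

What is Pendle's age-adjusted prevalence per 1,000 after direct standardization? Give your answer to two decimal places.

42.80

Standard total = 156,900; weights = 0.1765, 0.2549, 0.2396, 0.1358, 0.0873, 0.1058.
Standardized rate: 0.1765×5.44 + 0.2549×13.45 + 0.2396×29.76 + 0.1358×61.47 + 0.0873×70.29 + 0.1058×158.79 = 42.8035 per 1,000.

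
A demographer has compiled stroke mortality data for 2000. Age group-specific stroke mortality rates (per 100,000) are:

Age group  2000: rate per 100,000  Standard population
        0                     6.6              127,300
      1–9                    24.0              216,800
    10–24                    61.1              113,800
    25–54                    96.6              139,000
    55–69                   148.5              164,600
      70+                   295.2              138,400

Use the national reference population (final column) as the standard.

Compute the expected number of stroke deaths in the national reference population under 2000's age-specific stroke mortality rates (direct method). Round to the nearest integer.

Expected stroke deaths = Σ (standard pop × age-specific rate ÷ 100,000)
= 127,300×6.6/100,000 + 216,800×24.0/100,000 + 113,800×61.1/100,000 + 139,000×96.6/100,000 + 164,600×148.5/100,000 + 138,400×295.2/100,000
= 8.40 + 52.03 + 69.53 + 134.27 + 244.43 + 408.56 = 917.23.

917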